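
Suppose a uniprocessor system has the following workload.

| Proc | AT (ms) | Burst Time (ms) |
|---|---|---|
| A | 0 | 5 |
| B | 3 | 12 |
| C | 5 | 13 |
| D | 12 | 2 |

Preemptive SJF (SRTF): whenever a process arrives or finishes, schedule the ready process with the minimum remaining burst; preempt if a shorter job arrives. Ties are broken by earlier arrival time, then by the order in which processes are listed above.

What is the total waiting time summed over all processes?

Timeline: | A 0-5 | B 5-12 | D 12-14 | B 14-19 | C 19-32 |
Completion: A=5  B=19  C=32  D=14
Turnaround (C−A): A=5  B=16  C=27  D=2
Waiting = turnaround − burst: A=0, B=4, C=14, D=0
Total waiting = 0 + 4 + 14 + 0 = 18

18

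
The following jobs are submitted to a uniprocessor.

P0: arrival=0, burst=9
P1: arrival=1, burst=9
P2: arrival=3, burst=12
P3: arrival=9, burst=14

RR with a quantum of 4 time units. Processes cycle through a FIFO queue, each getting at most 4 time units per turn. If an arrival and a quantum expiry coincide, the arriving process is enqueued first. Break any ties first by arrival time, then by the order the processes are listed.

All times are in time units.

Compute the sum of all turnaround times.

Gantt: | P0 0-4 | P1 4-8 | P2 8-12 | P0 12-16 | P1 16-20 | P3 20-24 | P2 24-28 | P0 28-29 | P1 29-30 | P3 30-34 | P2 34-38 | P3 38-44 |
Completion: P0=29  P1=30  P2=38  P3=44
Turnaround (C−A): P0=29  P1=29  P2=35  P3=35
Turnaround = completion − arrival: P0=29, P1=29, P2=35, P3=35
Total turnaround = 29 + 29 + 35 + 35 = 128

128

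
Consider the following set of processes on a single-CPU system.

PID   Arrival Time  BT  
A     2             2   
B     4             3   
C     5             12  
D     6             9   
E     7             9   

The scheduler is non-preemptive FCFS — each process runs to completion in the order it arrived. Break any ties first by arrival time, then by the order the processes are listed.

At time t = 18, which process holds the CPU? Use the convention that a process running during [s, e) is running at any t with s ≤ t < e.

Schedule: | idle 0-2 | A 2-4 | B 4-7 | C 7-19 | D 19-28 | E 28-37 |
Completion: A=4  B=7  C=19  D=28  E=37
Turnaround (C−A): A=2  B=3  C=14  D=22  E=30

C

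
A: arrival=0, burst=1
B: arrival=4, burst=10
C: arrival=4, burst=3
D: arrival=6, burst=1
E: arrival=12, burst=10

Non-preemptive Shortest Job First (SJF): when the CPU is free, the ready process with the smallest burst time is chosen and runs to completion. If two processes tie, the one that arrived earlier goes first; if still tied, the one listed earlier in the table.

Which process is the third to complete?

D

Timeline: | A 0-1 | idle 1-4 | C 4-7 | D 7-8 | B 8-18 | E 18-28 |
Completion: A=1  B=18  C=7  D=8  E=28
Finish order: A → C → D → B → E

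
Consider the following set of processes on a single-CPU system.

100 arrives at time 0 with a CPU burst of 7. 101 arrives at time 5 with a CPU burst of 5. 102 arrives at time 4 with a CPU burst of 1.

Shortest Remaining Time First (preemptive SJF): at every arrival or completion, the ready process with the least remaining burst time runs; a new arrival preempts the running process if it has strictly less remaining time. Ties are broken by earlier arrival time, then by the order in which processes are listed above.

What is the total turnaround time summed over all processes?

Schedule: | 100 0-4 | 102 4-5 | 100 5-8 | 101 8-13 |
Completion: 100=8  101=13  102=5
Turnaround = completion − arrival: 100=8, 101=8, 102=1
Total turnaround = 8 + 8 + 1 = 17

17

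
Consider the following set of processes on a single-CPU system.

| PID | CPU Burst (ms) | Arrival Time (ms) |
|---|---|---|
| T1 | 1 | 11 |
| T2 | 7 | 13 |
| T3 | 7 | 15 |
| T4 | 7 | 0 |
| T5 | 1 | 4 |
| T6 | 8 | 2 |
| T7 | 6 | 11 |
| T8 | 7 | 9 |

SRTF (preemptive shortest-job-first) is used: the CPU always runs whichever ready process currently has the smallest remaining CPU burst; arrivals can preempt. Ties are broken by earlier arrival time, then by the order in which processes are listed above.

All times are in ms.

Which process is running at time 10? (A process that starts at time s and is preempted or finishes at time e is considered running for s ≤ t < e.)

Schedule: | T4 0-4 | T5 4-5 | T4 5-8 | T6 8-11 | T1 11-12 | T6 12-17 | T7 17-23 | T8 23-30 | T2 30-37 | T3 37-44 |
Completion: T1=12  T2=37  T3=44  T4=8  T5=5  T6=17  T7=23  T8=30
Turnaround (C−A): T1=1  T2=24  T3=29  T4=8  T5=1  T6=15  T7=12  T8=21

T6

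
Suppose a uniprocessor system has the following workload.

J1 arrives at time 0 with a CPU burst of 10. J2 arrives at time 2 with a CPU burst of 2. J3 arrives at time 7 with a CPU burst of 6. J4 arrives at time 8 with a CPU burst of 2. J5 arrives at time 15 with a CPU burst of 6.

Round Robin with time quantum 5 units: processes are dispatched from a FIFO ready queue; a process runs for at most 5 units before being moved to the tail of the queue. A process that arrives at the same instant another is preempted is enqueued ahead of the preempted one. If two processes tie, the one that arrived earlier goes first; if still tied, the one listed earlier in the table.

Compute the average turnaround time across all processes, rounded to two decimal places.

11.40

Timeline: | J1 0-5 | J2 5-7 | J1 7-12 | J3 12-17 | J4 17-19 | J5 19-24 | J3 24-25 | J5 25-26 |
Completion: J1=12  J2=7  J3=25  J4=19  J5=26
Turnaround (C−A): J1=12  J2=5  J3=18  J4=11  J5=11
Turnaround times: J1=12, J2=5, J3=18, J4=11, J5=11
Average turnaround = (12+5+18+11+11) / 5 = 57/5 = 11.40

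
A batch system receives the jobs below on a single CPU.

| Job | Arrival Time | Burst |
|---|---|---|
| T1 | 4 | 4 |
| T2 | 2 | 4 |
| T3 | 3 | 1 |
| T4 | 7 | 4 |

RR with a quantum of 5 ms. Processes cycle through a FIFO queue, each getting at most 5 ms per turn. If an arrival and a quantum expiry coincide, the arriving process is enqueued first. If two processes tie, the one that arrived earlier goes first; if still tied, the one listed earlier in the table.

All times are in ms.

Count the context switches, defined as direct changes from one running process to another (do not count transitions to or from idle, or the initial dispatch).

3

Gantt: | idle 0-2 | T2 2-6 | T3 6-7 | T1 7-11 | T4 11-15 |
Completion: T1=11  T2=6  T3=7  T4=15
Turnaround (C−A): T1=7  T2=4  T3=4  T4=8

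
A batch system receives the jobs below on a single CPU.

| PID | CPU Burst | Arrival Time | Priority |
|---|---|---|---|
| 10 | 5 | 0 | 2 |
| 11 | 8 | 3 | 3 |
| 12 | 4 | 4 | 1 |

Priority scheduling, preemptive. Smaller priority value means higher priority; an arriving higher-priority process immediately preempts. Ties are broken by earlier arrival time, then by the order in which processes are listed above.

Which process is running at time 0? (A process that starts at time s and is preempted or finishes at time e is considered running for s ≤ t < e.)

10

Timeline: | 10 0-4 | 12 4-8 | 10 8-9 | 11 9-17 |
Completion: 10=9  11=17  12=8
Turnaround (C−A): 10=9  11=14  12=4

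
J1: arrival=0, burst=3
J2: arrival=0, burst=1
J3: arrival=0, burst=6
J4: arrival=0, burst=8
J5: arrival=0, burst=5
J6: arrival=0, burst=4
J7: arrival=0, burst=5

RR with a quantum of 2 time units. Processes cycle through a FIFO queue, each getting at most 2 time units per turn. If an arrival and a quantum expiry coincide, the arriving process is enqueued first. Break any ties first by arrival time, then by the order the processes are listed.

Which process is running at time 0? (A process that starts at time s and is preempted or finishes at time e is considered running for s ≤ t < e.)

Schedule: | J1 0-2 | J2 2-3 | J3 3-5 | J4 5-7 | J5 7-9 | J6 9-11 | J7 11-13 | J1 13-14 | J3 14-16 | J4 16-18 | J5 18-20 | J6 20-22 | J7 22-24 | J3 24-26 | J4 26-28 | J5 28-29 | J7 29-30 | J4 30-32 |
Completion: J1=14  J2=3  J3=26  J4=32  J5=29  J6=22  J7=30
Turnaround (C−A): J1=14  J2=3  J3=26  J4=32  J5=29  J6=22  J7=30

J1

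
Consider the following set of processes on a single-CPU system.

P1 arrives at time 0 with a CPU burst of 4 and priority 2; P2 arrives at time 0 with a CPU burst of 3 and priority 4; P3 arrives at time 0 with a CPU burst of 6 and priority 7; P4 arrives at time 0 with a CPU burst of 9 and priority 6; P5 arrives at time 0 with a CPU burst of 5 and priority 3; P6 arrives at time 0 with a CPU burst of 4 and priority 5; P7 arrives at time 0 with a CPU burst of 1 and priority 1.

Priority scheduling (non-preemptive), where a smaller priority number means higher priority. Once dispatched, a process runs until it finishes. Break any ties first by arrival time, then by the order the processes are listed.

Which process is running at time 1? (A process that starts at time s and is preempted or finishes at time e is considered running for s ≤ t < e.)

P1

Schedule: | P7 0-1 | P1 1-5 | P5 5-10 | P2 10-13 | P6 13-17 | P4 17-26 | P3 26-32 |
Completion: P1=5  P2=13  P3=32  P4=26  P5=10  P6=17  P7=1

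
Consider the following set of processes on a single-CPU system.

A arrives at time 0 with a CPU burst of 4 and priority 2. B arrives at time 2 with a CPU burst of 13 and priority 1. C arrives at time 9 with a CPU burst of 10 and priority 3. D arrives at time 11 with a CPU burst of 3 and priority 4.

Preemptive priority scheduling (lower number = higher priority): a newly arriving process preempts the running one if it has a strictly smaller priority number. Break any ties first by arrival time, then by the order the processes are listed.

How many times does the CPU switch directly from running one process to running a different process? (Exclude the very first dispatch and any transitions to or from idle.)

4

Gantt: | A 0-2 | B 2-15 | A 15-17 | C 17-27 | D 27-30 |
Completion: A=17  B=15  C=27  D=30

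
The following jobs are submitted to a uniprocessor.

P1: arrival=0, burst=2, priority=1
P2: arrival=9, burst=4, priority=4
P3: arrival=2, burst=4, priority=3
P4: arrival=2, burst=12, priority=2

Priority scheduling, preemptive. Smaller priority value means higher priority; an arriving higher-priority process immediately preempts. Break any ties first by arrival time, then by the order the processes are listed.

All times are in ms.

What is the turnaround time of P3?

16

Gantt: | P1 0-2 | P4 2-14 | P3 14-18 | P2 18-22 |
Completion: P1=2  P2=22  P3=18  P4=14
Turnaround(P3) = completion − arrival = 18 − 2 = 16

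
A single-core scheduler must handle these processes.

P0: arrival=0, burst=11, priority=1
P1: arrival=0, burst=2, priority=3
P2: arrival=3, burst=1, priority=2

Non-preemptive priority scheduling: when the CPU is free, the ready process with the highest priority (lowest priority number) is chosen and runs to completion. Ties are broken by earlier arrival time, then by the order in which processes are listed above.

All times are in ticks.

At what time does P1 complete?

14

Schedule: | P0 0-11 | P2 11-12 | P1 12-14 |
Completion: P0=11  P1=14  P2=12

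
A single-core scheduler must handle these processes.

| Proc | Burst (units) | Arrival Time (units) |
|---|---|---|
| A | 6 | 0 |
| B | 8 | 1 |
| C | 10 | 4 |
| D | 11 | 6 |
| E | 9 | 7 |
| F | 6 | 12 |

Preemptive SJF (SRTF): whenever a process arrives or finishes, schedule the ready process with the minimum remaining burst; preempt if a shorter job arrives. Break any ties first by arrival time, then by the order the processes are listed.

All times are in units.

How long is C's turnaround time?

35

Gantt: | A 0-6 | B 6-14 | F 14-20 | E 20-29 | C 29-39 | D 39-50 |
Completion: A=6  B=14  C=39  D=50  E=29  F=20
Turnaround(C) = completion − arrival = 39 − 4 = 35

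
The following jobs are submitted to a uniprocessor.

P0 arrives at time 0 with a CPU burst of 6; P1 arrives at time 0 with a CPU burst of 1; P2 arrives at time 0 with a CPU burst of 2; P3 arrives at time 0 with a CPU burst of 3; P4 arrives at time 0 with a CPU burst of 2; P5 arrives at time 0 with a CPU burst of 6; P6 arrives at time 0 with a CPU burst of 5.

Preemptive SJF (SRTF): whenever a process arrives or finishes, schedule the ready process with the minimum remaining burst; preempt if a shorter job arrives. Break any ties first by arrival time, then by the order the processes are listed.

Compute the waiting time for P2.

Timeline: | P1 0-1 | P2 1-3 | P4 3-5 | P3 5-8 | P6 8-13 | P0 13-19 | P5 19-25 |
Completion: P0=19  P1=1  P2=3  P3=8  P4=5  P5=25  P6=13
Turnaround (C−A): P0=19  P1=1  P2=3  P3=8  P4=5  P5=25  P6=13
Waiting(P2) = turnaround − burst = 3 − 2 = 1

1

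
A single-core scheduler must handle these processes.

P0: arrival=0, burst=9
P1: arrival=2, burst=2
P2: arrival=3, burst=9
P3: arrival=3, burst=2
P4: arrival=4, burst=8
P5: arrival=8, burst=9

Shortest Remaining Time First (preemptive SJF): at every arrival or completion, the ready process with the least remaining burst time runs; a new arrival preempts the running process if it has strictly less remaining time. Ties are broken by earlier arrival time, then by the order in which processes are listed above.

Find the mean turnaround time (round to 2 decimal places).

15.50

Timeline: | P0 0-2 | P1 2-4 | P3 4-6 | P0 6-13 | P4 13-21 | P2 21-30 | P5 30-39 |
Completion: P0=13  P1=4  P2=30  P3=6  P4=21  P5=39
Turnaround times: P0=13, P1=2, P2=27, P3=3, P4=17, P5=31
Average turnaround = (13+2+27+3+17+31) / 6 = 93/6 = 15.50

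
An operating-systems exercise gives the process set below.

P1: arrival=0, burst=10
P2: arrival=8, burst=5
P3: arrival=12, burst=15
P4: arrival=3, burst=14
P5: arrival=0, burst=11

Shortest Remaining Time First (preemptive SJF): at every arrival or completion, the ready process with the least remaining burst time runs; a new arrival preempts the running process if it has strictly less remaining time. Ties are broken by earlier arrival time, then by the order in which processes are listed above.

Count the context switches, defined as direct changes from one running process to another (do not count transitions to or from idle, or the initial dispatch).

4

Gantt: | P1 0-10 | P2 10-15 | P5 15-26 | P4 26-40 | P3 40-55 |
Completion: P1=10  P2=15  P3=55  P4=40  P5=26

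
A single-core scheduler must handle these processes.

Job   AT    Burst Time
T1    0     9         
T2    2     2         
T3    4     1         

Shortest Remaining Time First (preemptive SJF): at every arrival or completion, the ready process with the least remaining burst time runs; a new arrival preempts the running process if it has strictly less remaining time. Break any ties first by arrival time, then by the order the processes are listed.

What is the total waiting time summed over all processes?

3

Timeline: | T1 0-2 | T2 2-4 | T3 4-5 | T1 5-12 |
Completion: T1=12  T2=4  T3=5
Turnaround (C−A): T1=12  T2=2  T3=1
Waiting = turnaround − burst: T1=3, T2=0, T3=0
Total waiting = 3 + 0 + 0 = 3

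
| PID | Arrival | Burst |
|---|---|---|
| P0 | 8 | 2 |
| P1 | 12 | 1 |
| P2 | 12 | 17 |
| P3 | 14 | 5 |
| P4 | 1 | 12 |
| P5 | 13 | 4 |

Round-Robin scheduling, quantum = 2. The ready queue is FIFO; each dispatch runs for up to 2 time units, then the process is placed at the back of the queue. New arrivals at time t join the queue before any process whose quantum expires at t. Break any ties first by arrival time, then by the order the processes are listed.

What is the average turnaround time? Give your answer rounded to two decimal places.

Timeline: | idle 0-1 | P4 1-9 | P0 9-11 | P4 11-13 | P1 13-14 | P2 14-16 | P5 16-18 | P4 18-20 | P3 20-22 | P2 22-24 | P5 24-26 | P3 26-28 | P2 28-30 | P3 30-31 | P2 31-42 |
Completion: P0=11  P1=14  P2=42  P3=31  P4=20  P5=26
Turnaround (C−A): P0=3  P1=2  P2=30  P3=17  P4=19  P5=13
Turnaround times: P0=3, P1=2, P2=30, P3=17, P4=19, P5=13
Average turnaround = (3+2+30+17+19+13) / 6 = 84/6 = 14.00

14.00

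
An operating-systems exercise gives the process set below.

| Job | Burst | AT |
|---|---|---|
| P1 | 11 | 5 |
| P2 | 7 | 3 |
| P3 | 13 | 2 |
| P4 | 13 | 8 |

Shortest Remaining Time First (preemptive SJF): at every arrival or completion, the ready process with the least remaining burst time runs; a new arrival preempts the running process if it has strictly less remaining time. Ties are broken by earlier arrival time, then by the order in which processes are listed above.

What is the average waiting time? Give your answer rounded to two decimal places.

12.00

Gantt: | idle 0-2 | P3 2-3 | P2 3-10 | P1 10-21 | P3 21-33 | P4 33-46 |
Completion: P1=21  P2=10  P3=33  P4=46
Waiting times: P1=5, P2=0, P3=18, P4=25
Average waiting = (5+0+18+25) / 4 = 48/4 = 12.00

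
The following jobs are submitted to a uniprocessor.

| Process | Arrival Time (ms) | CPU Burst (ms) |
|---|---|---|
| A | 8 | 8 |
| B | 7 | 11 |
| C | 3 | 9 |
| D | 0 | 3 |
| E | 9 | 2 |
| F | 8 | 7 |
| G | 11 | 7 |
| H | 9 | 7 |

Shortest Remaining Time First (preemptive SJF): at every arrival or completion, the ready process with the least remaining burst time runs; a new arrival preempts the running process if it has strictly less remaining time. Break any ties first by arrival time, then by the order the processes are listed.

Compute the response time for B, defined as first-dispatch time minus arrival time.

36

Schedule: | D 0-3 | C 3-9 | E 9-11 | C 11-14 | F 14-21 | H 21-28 | G 28-35 | A 35-43 | B 43-54 |
Completion: A=43  B=54  C=14  D=3  E=11  F=21  G=35  H=28
Turnaround (C−A): A=35  B=47  C=11  D=3  E=2  F=13  G=24  H=19
Response(B) = first start − arrival = 43 − 7 = 36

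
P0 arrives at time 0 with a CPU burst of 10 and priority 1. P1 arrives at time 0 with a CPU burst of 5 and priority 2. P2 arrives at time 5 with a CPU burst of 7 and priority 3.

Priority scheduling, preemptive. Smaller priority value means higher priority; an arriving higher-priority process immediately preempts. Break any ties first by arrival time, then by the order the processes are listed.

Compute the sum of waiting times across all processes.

Gantt: | P0 0-10 | P1 10-15 | P2 15-22 |
Completion: P0=10  P1=15  P2=22
Turnaround (C−A): P0=10  P1=15  P2=17
Waiting = turnaround − burst: P0=0, P1=10, P2=10
Total waiting = 0 + 10 + 10 = 20

20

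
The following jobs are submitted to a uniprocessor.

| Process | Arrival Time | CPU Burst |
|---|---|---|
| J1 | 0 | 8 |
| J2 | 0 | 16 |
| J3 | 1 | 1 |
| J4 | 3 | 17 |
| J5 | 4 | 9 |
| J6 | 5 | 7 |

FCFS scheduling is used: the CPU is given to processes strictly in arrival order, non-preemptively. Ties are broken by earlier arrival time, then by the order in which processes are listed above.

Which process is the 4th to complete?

Schedule: | J1 0-8 | J2 8-24 | J3 24-25 | J4 25-42 | J5 42-51 | J6 51-58 |
Completion: J1=8  J2=24  J3=25  J4=42  J5=51  J6=58
Finish order: J1 → J2 → J3 → J4 → J5 → J6

J4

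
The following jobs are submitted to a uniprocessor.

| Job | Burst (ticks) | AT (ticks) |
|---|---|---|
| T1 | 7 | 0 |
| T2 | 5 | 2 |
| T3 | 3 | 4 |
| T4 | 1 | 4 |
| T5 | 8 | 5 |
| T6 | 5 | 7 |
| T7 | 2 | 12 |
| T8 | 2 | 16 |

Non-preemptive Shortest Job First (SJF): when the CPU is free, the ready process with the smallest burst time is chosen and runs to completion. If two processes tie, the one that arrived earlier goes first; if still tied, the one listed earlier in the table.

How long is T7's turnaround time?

Gantt: | T1 0-7 | T4 7-8 | T3 8-11 | T2 11-16 | T7 16-18 | T8 18-20 | T6 20-25 | T5 25-33 |
Completion: T1=7  T2=16  T3=11  T4=8  T5=33  T6=25  T7=18  T8=20
Turnaround (C−A): T1=7  T2=14  T3=7  T4=4  T5=28  T6=18  T7=6  T8=4
Turnaround(T7) = completion − arrival = 18 − 12 = 6

6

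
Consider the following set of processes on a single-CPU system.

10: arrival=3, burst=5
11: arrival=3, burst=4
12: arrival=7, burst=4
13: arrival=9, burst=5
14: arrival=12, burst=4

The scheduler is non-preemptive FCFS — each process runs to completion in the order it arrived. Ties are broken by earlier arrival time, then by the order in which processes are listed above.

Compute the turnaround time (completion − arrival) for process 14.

Gantt: | idle 0-3 | 10 3-8 | 11 8-12 | 12 12-16 | 13 16-21 | 14 21-25 |
Completion: 10=8  11=12  12=16  13=21  14=25
Turnaround (C−A): 10=5  11=9  12=9  13=12  14=13
Turnaround(14) = completion − arrival = 25 − 12 = 13

13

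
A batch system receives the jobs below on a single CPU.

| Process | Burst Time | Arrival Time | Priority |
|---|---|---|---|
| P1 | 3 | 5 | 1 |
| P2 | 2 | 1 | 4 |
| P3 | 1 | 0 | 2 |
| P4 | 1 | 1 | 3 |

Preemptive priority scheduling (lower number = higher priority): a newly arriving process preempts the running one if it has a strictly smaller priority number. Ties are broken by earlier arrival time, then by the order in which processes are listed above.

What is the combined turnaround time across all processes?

Timeline: | P3 0-1 | P4 1-2 | P2 2-4 | idle 4-5 | P1 5-8 |
Completion: P1=8  P2=4  P3=1  P4=2
Turnaround (C−A): P1=3  P2=3  P3=1  P4=1
Turnaround = completion − arrival: P1=3, P2=3, P3=1, P4=1
Total turnaround = 3 + 3 + 1 + 1 = 8

8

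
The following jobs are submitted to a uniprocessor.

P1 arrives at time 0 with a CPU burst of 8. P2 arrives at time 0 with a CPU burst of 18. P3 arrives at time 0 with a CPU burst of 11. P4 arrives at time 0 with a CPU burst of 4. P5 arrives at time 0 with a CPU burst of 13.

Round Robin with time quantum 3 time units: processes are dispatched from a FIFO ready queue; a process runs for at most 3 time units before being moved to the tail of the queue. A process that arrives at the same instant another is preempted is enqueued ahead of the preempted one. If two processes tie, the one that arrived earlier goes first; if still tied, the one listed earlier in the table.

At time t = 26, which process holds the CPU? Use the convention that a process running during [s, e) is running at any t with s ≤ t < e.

P5

Gantt: | P1 0-3 | P2 3-6 | P3 6-9 | P4 9-12 | P5 12-15 | P1 15-18 | P2 18-21 | P3 21-24 | P4 24-25 | P5 25-28 | P1 28-30 | P2 30-33 | P3 33-36 | P5 36-39 | P2 39-42 | P3 42-44 | P5 44-47 | P2 47-50 | P5 50-51 | P2 51-54 |
Completion: P1=30  P2=54  P3=44  P4=25  P5=51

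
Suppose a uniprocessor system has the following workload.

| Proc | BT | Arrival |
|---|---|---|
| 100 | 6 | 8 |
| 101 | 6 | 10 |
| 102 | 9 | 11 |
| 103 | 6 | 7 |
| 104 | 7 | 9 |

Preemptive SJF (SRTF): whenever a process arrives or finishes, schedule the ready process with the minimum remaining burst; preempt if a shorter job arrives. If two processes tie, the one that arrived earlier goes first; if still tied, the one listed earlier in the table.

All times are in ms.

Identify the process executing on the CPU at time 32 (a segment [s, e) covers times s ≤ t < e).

102

Gantt: | idle 0-7 | 103 7-13 | 100 13-19 | 101 19-25 | 104 25-32 | 102 32-41 |
Completion: 100=19  101=25  102=41  103=13  104=32
Turnaround (C−A): 100=11  101=15  102=30  103=6  104=23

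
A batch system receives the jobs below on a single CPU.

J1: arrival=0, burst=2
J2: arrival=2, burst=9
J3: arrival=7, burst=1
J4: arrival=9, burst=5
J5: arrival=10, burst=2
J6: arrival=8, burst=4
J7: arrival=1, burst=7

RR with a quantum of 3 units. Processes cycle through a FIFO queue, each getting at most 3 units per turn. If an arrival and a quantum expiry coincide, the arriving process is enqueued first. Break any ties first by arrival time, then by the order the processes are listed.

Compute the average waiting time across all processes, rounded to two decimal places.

11.00

Timeline: | J1 0-2 | J7 2-5 | J2 5-8 | J7 8-11 | J3 11-12 | J6 12-15 | J2 15-18 | J4 18-21 | J5 21-23 | J7 23-24 | J6 24-25 | J2 25-28 | J4 28-30 |
Completion: J1=2  J2=28  J3=12  J4=30  J5=23  J6=25  J7=24
Turnaround (C−A): J1=2  J2=26  J3=5  J4=21  J5=13  J6=17  J7=23
Waiting times: J1=0, J2=17, J3=4, J4=16, J5=11, J6=13, J7=16
Average waiting = (0+17+4+16+11+13+16) / 7 = 77/7 = 11.00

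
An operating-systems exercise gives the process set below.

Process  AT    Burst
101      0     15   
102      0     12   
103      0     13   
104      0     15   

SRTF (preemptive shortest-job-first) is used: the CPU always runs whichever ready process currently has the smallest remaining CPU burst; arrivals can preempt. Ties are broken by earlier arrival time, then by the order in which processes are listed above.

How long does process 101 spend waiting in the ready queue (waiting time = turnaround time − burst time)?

25

Timeline: | 102 0-12 | 103 12-25 | 101 25-40 | 104 40-55 |
Completion: 101=40  102=12  103=25  104=55
Turnaround (C−A): 101=40  102=12  103=25  104=55
Waiting(101) = turnaround − burst = 40 − 15 = 25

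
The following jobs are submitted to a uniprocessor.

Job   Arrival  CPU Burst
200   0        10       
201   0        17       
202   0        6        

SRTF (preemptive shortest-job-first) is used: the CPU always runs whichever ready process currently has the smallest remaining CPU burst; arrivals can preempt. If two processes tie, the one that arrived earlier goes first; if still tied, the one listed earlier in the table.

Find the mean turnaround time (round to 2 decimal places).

Gantt: | 202 0-6 | 200 6-16 | 201 16-33 |
Completion: 200=16  201=33  202=6
Turnaround times: 200=16, 201=33, 202=6
Average turnaround = (16+33+6) / 3 = 55/3 = 18.33

18.33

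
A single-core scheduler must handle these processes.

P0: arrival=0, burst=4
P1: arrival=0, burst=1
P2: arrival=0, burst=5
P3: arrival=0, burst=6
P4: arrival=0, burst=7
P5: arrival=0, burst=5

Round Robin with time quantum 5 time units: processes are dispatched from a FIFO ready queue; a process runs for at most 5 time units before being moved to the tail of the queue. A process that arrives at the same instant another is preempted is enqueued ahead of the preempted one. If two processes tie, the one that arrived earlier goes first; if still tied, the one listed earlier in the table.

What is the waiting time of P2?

Timeline: | P0 0-4 | P1 4-5 | P2 5-10 | P3 10-15 | P4 15-20 | P5 20-25 | P3 25-26 | P4 26-28 |
Completion: P0=4  P1=5  P2=10  P3=26  P4=28  P5=25
Turnaround (C−A): P0=4  P1=5  P2=10  P3=26  P4=28  P5=25
Waiting(P2) = turnaround − burst = 10 − 5 = 5

5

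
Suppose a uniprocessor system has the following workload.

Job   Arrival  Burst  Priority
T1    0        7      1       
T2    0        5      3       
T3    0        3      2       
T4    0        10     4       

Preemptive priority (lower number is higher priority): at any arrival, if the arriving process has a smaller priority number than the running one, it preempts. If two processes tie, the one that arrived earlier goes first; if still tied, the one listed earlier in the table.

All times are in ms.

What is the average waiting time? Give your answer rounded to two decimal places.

Schedule: | T1 0-7 | T3 7-10 | T2 10-15 | T4 15-25 |
Completion: T1=7  T2=15  T3=10  T4=25
Turnaround (C−A): T1=7  T2=15  T3=10  T4=25
Waiting times: T1=0, T2=10, T3=7, T4=15
Average waiting = (0+10+7+15) / 4 = 32/4 = 8.00

8.00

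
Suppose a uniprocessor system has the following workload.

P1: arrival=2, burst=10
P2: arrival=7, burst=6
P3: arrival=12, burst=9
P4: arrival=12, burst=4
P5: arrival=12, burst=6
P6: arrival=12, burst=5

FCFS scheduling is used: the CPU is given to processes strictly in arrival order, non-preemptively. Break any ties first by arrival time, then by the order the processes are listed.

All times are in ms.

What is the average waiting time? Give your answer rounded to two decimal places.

11.67

Gantt: | idle 0-2 | P1 2-12 | P2 12-18 | P3 18-27 | P4 27-31 | P5 31-37 | P6 37-42 |
Completion: P1=12  P2=18  P3=27  P4=31  P5=37  P6=42
Waiting times: P1=0, P2=5, P3=6, P4=15, P5=19, P6=25
Average waiting = (0+5+6+15+19+25) / 6 = 70/6 = 11.67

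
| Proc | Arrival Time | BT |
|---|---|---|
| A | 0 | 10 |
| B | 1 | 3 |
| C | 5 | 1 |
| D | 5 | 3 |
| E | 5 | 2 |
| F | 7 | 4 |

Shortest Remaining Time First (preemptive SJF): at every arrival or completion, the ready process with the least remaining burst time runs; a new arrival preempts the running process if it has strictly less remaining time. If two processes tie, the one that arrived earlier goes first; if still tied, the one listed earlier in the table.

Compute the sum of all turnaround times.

44

Gantt: | A 0-1 | B 1-4 | A 4-5 | C 5-6 | E 6-8 | D 8-11 | F 11-15 | A 15-23 |
Completion: A=23  B=4  C=6  D=11  E=8  F=15
Turnaround (C−A): A=23  B=3  C=1  D=6  E=3  F=8
Turnaround = completion − arrival: A=23, B=3, C=1, D=6, E=3, F=8
Total turnaround = 23 + 3 + 1 + 6 + 3 + 8 = 44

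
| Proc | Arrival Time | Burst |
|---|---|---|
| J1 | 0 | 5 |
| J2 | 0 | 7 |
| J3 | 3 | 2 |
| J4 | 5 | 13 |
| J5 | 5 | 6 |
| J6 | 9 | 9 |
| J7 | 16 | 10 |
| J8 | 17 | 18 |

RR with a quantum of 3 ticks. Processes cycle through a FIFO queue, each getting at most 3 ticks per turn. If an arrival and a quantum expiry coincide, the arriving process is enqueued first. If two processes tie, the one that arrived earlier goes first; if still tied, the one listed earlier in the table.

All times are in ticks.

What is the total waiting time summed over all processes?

Schedule: | J1 0-3 | J2 3-6 | J3 6-8 | J1 8-10 | J4 10-13 | J5 13-16 | J2 16-19 | J6 19-22 | J4 22-25 | J7 25-28 | J5 28-31 | J8 31-34 | J2 34-35 | J6 35-38 | J4 38-41 | J7 41-44 | J8 44-47 | J6 47-50 | J4 50-53 | J7 53-56 | J8 56-59 | J4 59-60 | J7 60-61 | J8 61-70 |
Completion: J1=10  J2=35  J3=8  J4=60  J5=31  J6=50  J7=61  J8=70
Turnaround (C−A): J1=10  J2=35  J3=5  J4=55  J5=26  J6=41  J7=45  J8=53
Waiting = turnaround − burst: J1=5, J2=28, J3=3, J4=42, J5=20, J6=32, J7=35, J8=35
Total waiting = 5 + 28 + 3 + 42 + 20 + 32 + 35 + 35 = 200

200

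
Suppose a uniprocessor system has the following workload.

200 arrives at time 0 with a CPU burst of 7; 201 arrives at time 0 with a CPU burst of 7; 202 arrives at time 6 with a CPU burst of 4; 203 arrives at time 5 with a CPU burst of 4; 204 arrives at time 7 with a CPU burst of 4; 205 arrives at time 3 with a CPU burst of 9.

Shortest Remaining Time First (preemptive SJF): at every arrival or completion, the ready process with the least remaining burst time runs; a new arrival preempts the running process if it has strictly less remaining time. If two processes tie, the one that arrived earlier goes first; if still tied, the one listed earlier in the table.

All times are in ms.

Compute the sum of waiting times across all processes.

Schedule: | 200 0-7 | 203 7-11 | 202 11-15 | 204 15-19 | 201 19-26 | 205 26-35 |
Completion: 200=7  201=26  202=15  203=11  204=19  205=35
Waiting = turnaround − burst: 200=0, 201=19, 202=5, 203=2, 204=8, 205=23
Total waiting = 0 + 19 + 5 + 2 + 8 + 23 = 57

57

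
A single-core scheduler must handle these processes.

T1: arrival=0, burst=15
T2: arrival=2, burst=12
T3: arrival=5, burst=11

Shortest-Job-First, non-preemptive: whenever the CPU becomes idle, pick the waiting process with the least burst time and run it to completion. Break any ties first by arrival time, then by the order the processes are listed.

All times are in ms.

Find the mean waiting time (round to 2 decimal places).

Schedule: | T1 0-15 | T3 15-26 | T2 26-38 |
Completion: T1=15  T2=38  T3=26
Turnaround (C−A): T1=15  T2=36  T3=21
Waiting times: T1=0, T2=24, T3=10
Average waiting = (0+24+10) / 3 = 34/3 = 11.33

11.33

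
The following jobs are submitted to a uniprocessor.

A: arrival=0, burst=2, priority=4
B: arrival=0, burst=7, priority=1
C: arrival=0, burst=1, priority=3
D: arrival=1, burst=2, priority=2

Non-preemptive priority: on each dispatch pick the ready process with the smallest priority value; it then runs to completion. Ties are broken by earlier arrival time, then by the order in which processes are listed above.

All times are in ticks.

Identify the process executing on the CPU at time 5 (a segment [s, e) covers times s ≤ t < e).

Timeline: | B 0-7 | D 7-9 | C 9-10 | A 10-12 |
Completion: A=12  B=7  C=10  D=9

B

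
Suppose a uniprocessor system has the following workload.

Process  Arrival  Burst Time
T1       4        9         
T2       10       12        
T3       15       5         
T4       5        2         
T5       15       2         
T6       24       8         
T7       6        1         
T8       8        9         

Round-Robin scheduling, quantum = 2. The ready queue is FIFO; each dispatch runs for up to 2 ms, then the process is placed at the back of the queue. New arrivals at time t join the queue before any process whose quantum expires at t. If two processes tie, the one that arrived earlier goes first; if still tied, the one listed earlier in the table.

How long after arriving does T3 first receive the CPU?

Timeline: | idle 0-4 | T1 4-6 | T4 6-8 | T7 8-9 | T1 9-11 | T8 11-13 | T2 13-15 | T1 15-17 | T8 17-19 | T3 19-21 | T5 21-23 | T2 23-25 | T1 25-27 | T8 27-29 | T3 29-31 | T6 31-33 | T2 33-35 | T1 35-36 | T8 36-38 | T3 38-39 | T6 39-41 | T2 41-43 | T8 43-44 | T6 44-46 | T2 46-48 | T6 48-50 | T2 50-52 |
Completion: T1=36  T2=52  T3=39  T4=8  T5=23  T6=50  T7=9  T8=44
Turnaround (C−A): T1=32  T2=42  T3=24  T4=3  T5=8  T6=26  T7=3  T8=36
Response(T3) = first start − arrival = 19 − 15 = 4

4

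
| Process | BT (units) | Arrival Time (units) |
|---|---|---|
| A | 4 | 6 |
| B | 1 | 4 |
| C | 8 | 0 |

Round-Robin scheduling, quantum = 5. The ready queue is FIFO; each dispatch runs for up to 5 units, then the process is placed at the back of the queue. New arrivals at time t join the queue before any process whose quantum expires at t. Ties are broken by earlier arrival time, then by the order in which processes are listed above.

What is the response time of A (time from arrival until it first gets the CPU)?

3

Schedule: | C 0-5 | B 5-6 | C 6-9 | A 9-13 |
Completion: A=13  B=6  C=9
Turnaround (C−A): A=7  B=2  C=9
Response(A) = first start − arrival = 9 − 6 = 3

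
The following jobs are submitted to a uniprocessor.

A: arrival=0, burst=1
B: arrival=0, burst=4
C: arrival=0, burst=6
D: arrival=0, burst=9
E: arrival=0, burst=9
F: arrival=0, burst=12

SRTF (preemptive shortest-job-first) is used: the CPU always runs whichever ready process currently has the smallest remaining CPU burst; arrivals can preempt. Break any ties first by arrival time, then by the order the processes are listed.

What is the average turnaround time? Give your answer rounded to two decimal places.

Gantt: | A 0-1 | B 1-5 | C 5-11 | D 11-20 | E 20-29 | F 29-41 |
Completion: A=1  B=5  C=11  D=20  E=29  F=41
Turnaround (C−A): A=1  B=5  C=11  D=20  E=29  F=41
Turnaround times: A=1, B=5, C=11, D=20, E=29, F=41
Average turnaround = (1+5+11+20+29+41) / 6 = 107/6 = 17.83

17.83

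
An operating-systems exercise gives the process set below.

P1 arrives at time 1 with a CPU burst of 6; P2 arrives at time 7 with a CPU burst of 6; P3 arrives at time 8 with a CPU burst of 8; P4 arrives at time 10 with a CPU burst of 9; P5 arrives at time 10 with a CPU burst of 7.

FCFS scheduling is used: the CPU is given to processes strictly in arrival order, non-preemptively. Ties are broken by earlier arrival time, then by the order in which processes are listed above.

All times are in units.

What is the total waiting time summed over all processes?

Gantt: | idle 0-1 | P1 1-7 | P2 7-13 | P3 13-21 | P4 21-30 | P5 30-37 |
Completion: P1=7  P2=13  P3=21  P4=30  P5=37
Turnaround (C−A): P1=6  P2=6  P3=13  P4=20  P5=27
Waiting = turnaround − burst: P1=0, P2=0, P3=5, P4=11, P5=20
Total waiting = 0 + 0 + 5 + 11 + 20 = 36

36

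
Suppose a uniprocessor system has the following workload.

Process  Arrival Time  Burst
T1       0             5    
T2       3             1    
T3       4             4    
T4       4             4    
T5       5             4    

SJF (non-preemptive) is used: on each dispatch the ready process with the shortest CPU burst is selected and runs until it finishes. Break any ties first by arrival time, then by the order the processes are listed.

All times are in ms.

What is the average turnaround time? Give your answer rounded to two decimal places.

Schedule: | T1 0-5 | T2 5-6 | T3 6-10 | T4 10-14 | T5 14-18 |
Completion: T1=5  T2=6  T3=10  T4=14  T5=18
Turnaround (C−A): T1=5  T2=3  T3=6  T4=10  T5=13
Turnaround times: T1=5, T2=3, T3=6, T4=10, T5=13
Average turnaround = (5+3+6+10+13) / 5 = 37/5 = 7.40

7.40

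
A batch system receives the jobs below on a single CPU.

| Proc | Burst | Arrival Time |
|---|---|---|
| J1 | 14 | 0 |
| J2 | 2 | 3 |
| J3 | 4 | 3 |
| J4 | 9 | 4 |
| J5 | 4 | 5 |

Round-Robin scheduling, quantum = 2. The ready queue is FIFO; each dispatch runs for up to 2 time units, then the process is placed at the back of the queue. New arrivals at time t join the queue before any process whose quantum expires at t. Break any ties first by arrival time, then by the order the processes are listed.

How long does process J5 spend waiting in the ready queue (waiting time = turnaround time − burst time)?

Schedule: | J1 0-4 | J2 4-6 | J3 6-8 | J4 8-10 | J1 10-12 | J5 12-14 | J3 14-16 | J4 16-18 | J1 18-20 | J5 20-22 | J4 22-24 | J1 24-26 | J4 26-28 | J1 28-30 | J4 30-31 | J1 31-33 |
Completion: J1=33  J2=6  J3=16  J4=31  J5=22
Turnaround (C−A): J1=33  J2=3  J3=13  J4=27  J5=17
Waiting(J5) = turnaround − burst = 17 − 4 = 13

13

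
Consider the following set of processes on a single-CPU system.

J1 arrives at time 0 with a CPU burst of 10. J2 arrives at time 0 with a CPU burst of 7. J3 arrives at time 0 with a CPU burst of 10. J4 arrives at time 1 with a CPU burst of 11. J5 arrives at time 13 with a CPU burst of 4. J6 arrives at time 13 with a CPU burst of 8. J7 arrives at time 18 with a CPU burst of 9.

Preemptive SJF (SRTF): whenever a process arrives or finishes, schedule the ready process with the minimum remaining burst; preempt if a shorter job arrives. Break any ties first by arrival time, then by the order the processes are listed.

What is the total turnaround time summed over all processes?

174

Schedule: | J2 0-7 | J1 7-17 | J5 17-21 | J6 21-29 | J7 29-38 | J3 38-48 | J4 48-59 |
Completion: J1=17  J2=7  J3=48  J4=59  J5=21  J6=29  J7=38
Turnaround (C−A): J1=17  J2=7  J3=48  J4=58  J5=8  J6=16  J7=20
Turnaround = completion − arrival: J1=17, J2=7, J3=48, J4=58, J5=8, J6=16, J7=20
Total turnaround = 17 + 7 + 48 + 58 + 8 + 16 + 20 = 174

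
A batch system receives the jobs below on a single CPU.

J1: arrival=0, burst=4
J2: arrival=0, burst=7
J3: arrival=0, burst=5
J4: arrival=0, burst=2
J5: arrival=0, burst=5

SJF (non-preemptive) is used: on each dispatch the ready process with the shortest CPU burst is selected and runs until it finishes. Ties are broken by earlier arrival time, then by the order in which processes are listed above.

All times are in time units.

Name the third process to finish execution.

Schedule: | J4 0-2 | J1 2-6 | J3 6-11 | J5 11-16 | J2 16-23 |
Completion: J1=6  J2=23  J3=11  J4=2  J5=16
Finish order: J4 → J1 → J3 → J5 → J2

J3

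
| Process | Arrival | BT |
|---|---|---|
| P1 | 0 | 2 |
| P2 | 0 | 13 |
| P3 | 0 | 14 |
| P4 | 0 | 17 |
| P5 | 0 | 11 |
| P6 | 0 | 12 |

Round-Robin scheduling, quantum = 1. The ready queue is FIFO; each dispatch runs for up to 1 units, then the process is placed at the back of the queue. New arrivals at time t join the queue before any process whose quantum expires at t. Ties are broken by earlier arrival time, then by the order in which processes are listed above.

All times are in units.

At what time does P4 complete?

69

Schedule: | P1 0-1 | P2 1-2 | P3 2-3 | P4 3-4 | P5 4-5 | P6 5-6 | P1 6-7 | P2 7-8 | P3 8-9 | P4 9-10 | P5 10-11 | P6 11-12 | P2 12-13 | P3 13-14 | P4 14-15 | P5 15-16 | P6 16-17 | P2 17-18 | P3 18-19 | P4 19-20 | P5 20-21 | P6 21-22 | P2 22-23 | P3 23-24 | P4 24-25 | P5 25-26 | P6 26-27 | P2 27-28 | P3 28-29 | P4 29-30 | P5 30-31 | P6 31-32 | P2 32-33 | P3 33-34 | P4 34-35 | P5 35-36 | P6 36-37 | P2 37-38 | P3 38-39 | P4 39-40 | P5 40-41 | P6 41-42 | P2 42-43 | P3 43-44 | P4 44-45 | P5 45-46 | P6 46-47 | P2 47-48 | P3 48-49 | P4 49-50 | P5 50-51 | P6 51-52 | P2 52-53 | P3 53-54 | P4 54-55 | P5 55-56 | P6 56-57 | P2 57-58 | P3 58-59 | P4 59-60 | P6 60-61 | P2 61-62 | P3 62-63 | P4 63-64 | P3 64-65 | P4 65-69 |
Completion: P1=7  P2=62  P3=65  P4=69  P5=56  P6=61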